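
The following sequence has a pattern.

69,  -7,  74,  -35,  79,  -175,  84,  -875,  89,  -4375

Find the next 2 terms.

The terms cycle through 2 interleaved subsequences.
Subsequence A: 69, 74, 79, 84, 89. Adding 5 each time.
Subsequence B: -7, -35, -175, -875, -4375. Geometric with ratio 5.
Position 11 falls in subsequence A as its term 6, giving 94.
Term 12 comes from subsequence B (its 6th entry): -21875.

94, -21875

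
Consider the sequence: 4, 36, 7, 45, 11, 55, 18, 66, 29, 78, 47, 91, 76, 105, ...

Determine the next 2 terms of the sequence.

The terms cycle through 2 interleaved subsequences.
Track A is 4, 7, 11, 18, 29, 47, 76, which is Fibonacci-style (each term is the sum of the two before it).
Track B is 36, 45, 55, 66, 78, 91, 105, which is triangular numbers n(n+1)/2 for n = 8, 9, ….
Term 15 comes from track A (its 8th entry): 123.
The 16th slot belongs to track B; its 8th term is 120.

123, 120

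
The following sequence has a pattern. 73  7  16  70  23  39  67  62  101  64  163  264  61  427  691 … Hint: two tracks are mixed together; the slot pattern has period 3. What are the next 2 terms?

Reading positions in blocks of 3 reveals the pattern ABB — 2 tracks woven together.
Track A: 73, 70, 67, 64, 61 — linear: a_n = 76 − 3·n.
Track B: 7, 16, 23, 39, 62, 101, 163, 264, 427, 691 — each term equals the sum of the previous two.
The 16th slot belongs to track A; its 6th term is 58.
Position 17 → track B, term 11 = 1118.

58, 1118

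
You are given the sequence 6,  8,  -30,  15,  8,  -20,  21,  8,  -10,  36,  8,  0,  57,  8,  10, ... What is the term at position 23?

8

Split by position mod 3 into 3 tracks.
Subsequence A = 6, 15, 21, 36, 57: each term equals the sum of the previous two.
Subsequence B = 8, 8, 8, 8, 8: always 8.
Subsequence C = -30, -20, -10, 0, 10: adding 10 each time.
Position 23 falls in subsequence B as its term 8, giving 8.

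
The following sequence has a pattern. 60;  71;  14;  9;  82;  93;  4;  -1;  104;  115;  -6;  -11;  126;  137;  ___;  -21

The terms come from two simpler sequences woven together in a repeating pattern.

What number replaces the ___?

-16

Reading positions in blocks of 4 reveals the pattern AABB — 2 tracks woven together.
Track A: 60, 71, 82, 93, 104, 115, 126, 137. Adding 11 each time.
Track B: 14, 9, 4, -1, -6, -11, ?, -21. Arithmetic with common difference −5.
Filling track B at index 7 by its rule yields -16.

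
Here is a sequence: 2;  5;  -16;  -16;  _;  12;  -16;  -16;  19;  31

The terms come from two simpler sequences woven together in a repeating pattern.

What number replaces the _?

Reading positions in blocks of 4 reveals the pattern AABB — 2 tracks woven together.
Track A: 2, 5, ?, 12, 19, 31. Fibonacci-style (each term is the sum of the two before it).
Track B: -16, -16, -16, -16. Always -16.
The gap is track A's term 3; the rule gives 7.

7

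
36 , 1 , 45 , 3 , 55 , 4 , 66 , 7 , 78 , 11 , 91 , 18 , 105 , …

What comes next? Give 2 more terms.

Split by position mod 2 into 2 tracks.
Stream A = 36, 45, 55, 66, 78, 91, 105: triangular numbers starting at T_8.
Stream B = 1, 3, 4, 7, 11, 18: a Fibonacci-like recurrence a_n = a_{n-1} + a_{n-2}.
Term 14 comes from stream B (its 7th entry): 29.
The 15th slot belongs to stream A; its 8th term is 120.

29, 120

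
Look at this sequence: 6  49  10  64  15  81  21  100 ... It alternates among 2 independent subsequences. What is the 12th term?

Positions 1, 3, 5, … form one subsequence and positions 2, 4, 6, … form another.
Subsequence A: 6, 10, 15, 21 (triangular numbers n(n+1)/2 for n = 3, 4, …).
Subsequence B: 49, 64, 81, 100 (the squares 7², 8², 9², …).
Position 12 → subsequence B, term 6 = 144.

144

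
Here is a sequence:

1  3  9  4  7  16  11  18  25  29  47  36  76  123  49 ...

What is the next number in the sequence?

199

The slot pattern repeats as AAB (period 3), so there are 2 interleaved tracks.
Track A is 1, 3, 4, 7, 11, 18, 29, 47, 76, 123, which is each term equals the sum of the previous two.
Track B is 9, 16, 25, 36, 49, which is perfect squares starting at 3².
Position 16 falls in track A as its term 11, giving 199.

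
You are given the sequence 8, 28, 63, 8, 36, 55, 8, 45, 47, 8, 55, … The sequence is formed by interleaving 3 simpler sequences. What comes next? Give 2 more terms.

Read the sequence 3 terms at a time; column i is its own pattern.
Track A = 8, 8, 8, 8: constant 8.
Track B = 28, 36, 45, 55: the triangular numbers T_7, T_8, ….
Track C = 63, 55, 47: linear: a_n = 71 − 8·n.
Position 12 → track C, term 4 = 39.
Position 13 falls in track A as its term 5, giving 8.

39, 8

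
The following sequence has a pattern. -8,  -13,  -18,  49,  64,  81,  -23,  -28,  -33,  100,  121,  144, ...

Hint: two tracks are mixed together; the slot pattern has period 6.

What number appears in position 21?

Positions follow the repeating pattern AAABBB; grouping by letter gives 2 tracks.
Stream A: -8, -13, -18, -23, -28, -33. Subtracting 5 each time.
Stream B: 49, 64, 81, 100, 121, 144. Perfect squares starting at 7².
The 21st slot belongs to stream A; its 12th term is -63.

-63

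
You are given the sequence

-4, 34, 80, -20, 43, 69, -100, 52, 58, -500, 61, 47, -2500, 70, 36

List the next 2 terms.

-12500, 79

The terms cycle through 3 interleaved subsequences.
Track A: -4, -20, -100, -500, -2500 — multiplying by 5 each time.
Track B: 34, 43, 52, 61, 70 — arithmetic with common difference +9.
Track C: 80, 69, 58, 47, 36 — arithmetic, step −11.
Position 16 falls in track A as its term 6, giving -12500.
Term 17 comes from track B (its 6th entry): 79.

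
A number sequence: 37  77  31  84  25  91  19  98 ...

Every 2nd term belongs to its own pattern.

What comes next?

13

Split by position mod 2 into 2 tracks.
Track A = 37, 31, 25, 19: arithmetic, step −6.
Track B = 77, 84, 91, 98: linear: a_n = 70 + 7·n.
Term 9 comes from track A (its 5th entry): 13.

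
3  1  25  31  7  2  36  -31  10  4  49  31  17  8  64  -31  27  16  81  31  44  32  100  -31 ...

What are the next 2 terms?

Taking every 4th term gives 4 separate tracks.
Track A is 3, 7, 10, 17, 27, 44, which is Fibonacci-style (each term is the sum of the two before it).
Track B is 1, 2, 4, 8, 16, 32, which is successive powers of 2.
Track C is 25, 36, 49, 64, 81, 100, which is perfect squares starting at 5².
Track D is 31, -31, 31, -31, 31, -31, which is alternating ±31.
Position 25 falls in track A as its term 7, giving 71.
Position 26 → track B, term 7 = 64.

71, 64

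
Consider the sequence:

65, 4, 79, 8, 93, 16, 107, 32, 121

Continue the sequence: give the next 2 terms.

64, 135

The terms cycle through 2 interleaved subsequences.
Subsequence A: 65, 79, 93, 107, 121 — linear: a_n = 51 + 14·n.
Subsequence B: 4, 8, 16, 32 — powers of 2.
Term 10 comes from subsequence B (its 5th entry): 64.
Position 11 → subsequence A, term 6 = 135.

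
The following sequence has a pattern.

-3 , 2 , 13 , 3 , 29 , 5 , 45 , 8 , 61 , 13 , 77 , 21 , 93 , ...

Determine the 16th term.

The terms cycle through 2 interleaved subsequences.
Track A: -3, 13, 29, 45, 61, 77, 93 (arithmetic with common difference +16).
Track B: 2, 3, 5, 8, 13, 21 (each term equals the sum of the previous two).
Term 16 comes from track B (its 8th entry): 55.

55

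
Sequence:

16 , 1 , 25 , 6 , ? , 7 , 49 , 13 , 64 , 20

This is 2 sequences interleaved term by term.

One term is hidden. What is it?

36

Positions 1, 3, 5, … form one subsequence and positions 2, 4, 6, … form another.
Track A is 16, 25, ?, 49, 64, which is the squares 4², 5², 6², ….
Track B is 1, 6, 7, 13, 20, which is Fibonacci-style (each term is the sum of the two before it).
So the missing entry in track A is 36.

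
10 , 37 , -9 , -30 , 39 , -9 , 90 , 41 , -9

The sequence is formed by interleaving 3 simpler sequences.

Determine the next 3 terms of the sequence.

-270, 43, -9

Split by position mod 3: positions 1, 4, 7, … form one track, and each other residue class forms its own.
Track A = 10, -30, 90: a geometric progression (common ratio -3).
Track B = 37, 39, 41: linear: a_n = 35 + 2·n.
Track C = -9, -9, -9: the constant sequence -9.
The 10th slot belongs to track A; its 4th term is -270.
Term 11 comes from track B (its 4th entry): 43.
The 12th slot belongs to track C; its 4th term is -9.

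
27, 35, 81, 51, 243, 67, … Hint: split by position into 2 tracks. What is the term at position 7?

729

Odd-indexed and even-indexed terms follow separate rules.
Track A = 27, 81, 243: powers of 3.
Track B = 35, 51, 67: arithmetic with common difference +16.
Term 7 comes from track A (its 4th entry): 729.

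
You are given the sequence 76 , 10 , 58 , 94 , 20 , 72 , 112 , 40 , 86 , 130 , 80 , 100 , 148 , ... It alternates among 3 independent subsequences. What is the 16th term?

Split by position mod 3: positions 1, 4, 7, … form one track, and each other residue class forms its own.
Stream A is 76, 94, 112, 130, 148, which is linear: a_n = 58 + 18·n.
Stream B is 10, 20, 40, 80, which is geometric with ratio 2.
Stream C is 58, 72, 86, 100, which is linear: a_n = 44 + 14·n.
Position 16 → stream A, term 6 = 166.

166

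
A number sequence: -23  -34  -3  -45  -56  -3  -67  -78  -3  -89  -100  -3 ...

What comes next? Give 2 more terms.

-111, -122

The slot pattern repeats as AAB (period 3), so there are 2 interleaved tracks.
Subsequence A = -23, -34, -45, -56, -67, -78, -89, -100: arithmetic, step −11.
Subsequence B = -3, -3, -3, -3: constant -3.
Position 13 → subsequence A, term 9 = -111.
Position 14 falls in subsequence A as its term 10, giving -122.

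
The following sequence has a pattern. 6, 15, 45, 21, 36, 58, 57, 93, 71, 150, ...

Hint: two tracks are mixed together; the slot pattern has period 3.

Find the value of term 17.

1665

The slot pattern repeats as AAB (period 3), so there are 2 interleaved tracks.
Track A: 6, 15, 21, 36, 57, 93, 150 — a Fibonacci-like recurrence a_n = a_{n-1} + a_{n-2}.
Track B: 45, 58, 71 — arithmetic, step +13.
Term 17 comes from track A (its 12th entry): 1665.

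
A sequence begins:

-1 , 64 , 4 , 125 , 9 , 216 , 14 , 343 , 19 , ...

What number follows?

512

The terms cycle through 2 interleaved subsequences.
Stream A: -1, 4, 9, 14, 19 — arithmetic, step +5.
Stream B: 64, 125, 216, 343 — the cubes 4³, 5³, 6³, ….
The 10th slot belongs to stream B; its 5th term is 512.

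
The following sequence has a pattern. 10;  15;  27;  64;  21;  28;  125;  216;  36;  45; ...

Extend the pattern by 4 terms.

343, 512, 55, 66

Reading positions in blocks of 4 reveals the pattern AABB — 2 tracks woven together.
Track A = 10, 15, 21, 28, 36, 45: triangular numbers n(n+1)/2 for n = 4, 5, ….
Track B = 27, 64, 125, 216: the cubes 3³, 4³, 5³, ….
Position 11 falls in track B as its term 5, giving 343.
The 12th slot belongs to track B; its 6th term is 512.
Term 13 comes from track A (its 7th entry): 55.
Position 14 → track A, term 8 = 66.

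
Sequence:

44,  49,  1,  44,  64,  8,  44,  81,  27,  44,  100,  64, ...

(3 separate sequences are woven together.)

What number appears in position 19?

44

The terms cycle through 3 interleaved subsequences.
Subsequence A: 44, 44, 44, 44 — constant 44.
Subsequence B: 49, 64, 81, 100 — the squares 7², 8², 9², ….
Subsequence C: 1, 8, 27, 64 — the cubes 1³, 2³, 3³, ….
The 19th slot belongs to subsequence A; its 7th term is 44.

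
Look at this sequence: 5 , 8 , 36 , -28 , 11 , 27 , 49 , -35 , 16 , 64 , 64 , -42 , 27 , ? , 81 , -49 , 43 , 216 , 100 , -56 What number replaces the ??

Split by position mod 4 into 4 tracks.
Stream A: 5, 11, 16, 27, 43 (a Fibonacci-like recurrence a_n = a_{n-1} + a_{n-2}).
Stream B: 8, 27, 64, ?, 216 (consecutive cubes n³ from n = 2).
Stream C: 36, 49, 64, 81, 100 (the squares 6², 7², 8², …).
Stream D: -28, -35, -42, -49, -56 (arithmetic with common difference −7).
So the missing entry in stream B is 125.

125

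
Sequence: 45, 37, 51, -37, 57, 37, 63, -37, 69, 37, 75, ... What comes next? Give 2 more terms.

-37, 81

Odd-indexed and even-indexed terms follow separate rules.
Track A is 45, 51, 57, 63, 69, 75, which is adding 6 each time.
Track B is 37, -37, 37, -37, 37, which is alternating ±37.
Position 12 → track B, term 6 = -37.
Term 13 comes from track A (its 7th entry): 81.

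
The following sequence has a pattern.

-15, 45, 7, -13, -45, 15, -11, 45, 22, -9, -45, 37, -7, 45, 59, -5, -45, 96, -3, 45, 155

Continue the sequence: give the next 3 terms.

Split by position mod 3: positions 1, 4, 7, … form one track, and each other residue class forms its own.
Stream A: -15, -13, -11, -9, -7, -5, -3 — arithmetic, step +2.
Stream B: 45, -45, 45, -45, 45, -45, 45 — the oscillation 45·(−1)^(n+1).
Stream C: 7, 15, 22, 37, 59, 96, 155 — a Fibonacci-like recurrence a_n = a_{n-1} + a_{n-2}.
The 22nd slot belongs to stream A; its 8th term is -1.
Term 23 comes from stream B (its 8th entry): -45.
Position 24 falls in stream C as its term 8, giving 251.

-1, -45, 251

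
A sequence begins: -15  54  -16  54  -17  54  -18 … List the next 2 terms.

Odd-indexed and even-indexed terms follow separate rules.
Track A: -15, -16, -17, -18 (arithmetic, step −1).
Track B: 54, 54, 54 (the constant sequence 54).
Position 8 → track B, term 4 = 54.
Position 9 falls in track A as its term 5, giving -19.

54, -19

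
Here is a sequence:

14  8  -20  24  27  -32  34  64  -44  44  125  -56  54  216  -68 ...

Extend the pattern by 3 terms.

Taking every 3rd term gives 3 separate tracks.
Track A: 14, 24, 34, 44, 54 (arithmetic with common difference +10).
Track B: 8, 27, 64, 125, 216 (consecutive cubes n³ from n = 2).
Track C: -20, -32, -44, -56, -68 (arithmetic with common difference −12).
Term 16 comes from track A (its 6th entry): 64.
The 17th slot belongs to track B; its 6th term is 343.
Position 18 → track C, term 6 = -80.

64, 343, -80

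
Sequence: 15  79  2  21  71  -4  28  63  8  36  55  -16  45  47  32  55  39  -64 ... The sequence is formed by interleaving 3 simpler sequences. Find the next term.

Read the sequence 3 terms at a time; column i is its own pattern.
Stream A: 15, 21, 28, 36, 45, 55 — triangular numbers n(n+1)/2 for n = 5, 6, ….
Stream B: 79, 71, 63, 55, 47, 39 — arithmetic with common difference −8.
Stream C: 2, -4, 8, -16, 32, -64 — multiplying by -2 each time.
Position 19 → stream A, term 7 = 66.

66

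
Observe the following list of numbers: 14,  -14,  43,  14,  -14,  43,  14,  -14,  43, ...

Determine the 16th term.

14

The slot pattern repeats as AAB (period 3), so there are 2 interleaved tracks.
Stream A: 14, -14, 14, -14, 14, -14 — oscillating between 14 and -14.
Stream B: 43, 43, 43 — the constant sequence 43.
The 16th slot belongs to stream A; its 11th term is 14.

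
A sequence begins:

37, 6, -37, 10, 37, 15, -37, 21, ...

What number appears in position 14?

45

Split by position mod 2 into 2 tracks.
Track A: 37, -37, 37, -37. The oscillation 37·(−1)^(n+1).
Track B: 6, 10, 15, 21. Triangular numbers starting at T_3.
Position 14 falls in track B as its term 7, giving 45.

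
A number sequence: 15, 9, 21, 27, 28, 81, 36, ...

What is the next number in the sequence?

243

Positions 1, 3, 5, … form one subsequence and positions 2, 4, 6, … form another.
Stream A is 15, 21, 28, 36, which is the triangular numbers T_5, T_6, ….
Stream B is 9, 27, 81, which is successive powers of 3.
Position 8 → stream B, term 4 = 243.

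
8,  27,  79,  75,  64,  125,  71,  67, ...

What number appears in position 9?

216

Reading positions in blocks of 4 reveals the pattern AABB — 2 tracks woven together.
Track A: 8, 27, 64, 125 (the cubes 2³, 3³, 4³, …).
Track B: 79, 75, 71, 67 (subtracting 4 each time).
Term 9 comes from track A (its 5th entry): 216.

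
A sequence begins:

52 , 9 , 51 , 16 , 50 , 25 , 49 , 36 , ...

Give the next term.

The terms cycle through 2 interleaved subsequences.
Subsequence A: 52, 51, 50, 49 — subtracting 1 each time.
Subsequence B: 9, 16, 25, 36 — the squares 3², 4², 5², ….
Position 9 → subsequence A, term 5 = 48.

48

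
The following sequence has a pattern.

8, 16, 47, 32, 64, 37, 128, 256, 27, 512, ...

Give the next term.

1024

Positions follow the repeating pattern AAB; grouping by letter gives 2 tracks.
Track A: 8, 16, 32, 64, 128, 256, 512 (powers 2^3, 2^4, 2^5, …).
Track B: 47, 37, 27 (subtracting 10 each time).
Position 11 falls in track A as its term 8, giving 1024.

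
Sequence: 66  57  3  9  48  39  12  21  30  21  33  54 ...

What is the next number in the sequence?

12

The slot pattern repeats as AABB (period 4), so there are 2 interleaved tracks.
Track A: 66, 57, 48, 39, 30, 21 — linear: a_n = 75 − 9·n.
Track B: 3, 9, 12, 21, 33, 54 — each term equals the sum of the previous two.
Position 13 → track A, term 7 = 12.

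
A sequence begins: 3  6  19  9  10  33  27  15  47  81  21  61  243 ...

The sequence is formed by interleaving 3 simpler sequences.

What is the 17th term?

Read the sequence 3 terms at a time; column i is its own pattern.
Subsequence A: 3, 9, 27, 81, 243 (geometric with ratio 3).
Subsequence B: 6, 10, 15, 21 (triangular numbers n(n+1)/2 for n = 3, 4, …).
Subsequence C: 19, 33, 47, 61 (adding 14 each time).
Position 17 falls in subsequence B as its term 6, giving 36.

36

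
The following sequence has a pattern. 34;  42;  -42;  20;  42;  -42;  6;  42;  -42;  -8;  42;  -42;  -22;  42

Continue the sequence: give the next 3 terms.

-42, -36, 42

Positions follow the repeating pattern ABB; grouping by letter gives 2 tracks.
Track A: 34, 20, 6, -8, -22 (arithmetic, step −14).
Track B: 42, -42, 42, -42, 42, -42, 42, -42, 42 (alternating ±42).
Position 15 falls in track B as its term 10, giving -42.
Position 16 falls in track A as its term 6, giving -36.
The 17th slot belongs to track B; its 11th term is 42.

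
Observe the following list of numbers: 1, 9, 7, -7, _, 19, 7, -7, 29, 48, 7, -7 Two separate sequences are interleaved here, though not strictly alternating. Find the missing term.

The slot pattern repeats as AABB (period 4), so there are 2 interleaved tracks.
Track A: 1, 9, ?, 19, 29, 48 — Fibonacci-style (each term is the sum of the two before it).
Track B: 7, -7, 7, -7, 7, -7 — oscillating between 7 and -7.
Track A's pattern makes the blank 10.

10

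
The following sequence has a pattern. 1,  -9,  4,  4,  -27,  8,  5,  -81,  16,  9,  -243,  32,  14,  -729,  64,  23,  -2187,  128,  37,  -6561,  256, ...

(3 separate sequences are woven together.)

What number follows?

Split by position mod 3 into 3 tracks.
Track A = 1, 4, 5, 9, 14, 23, 37: Fibonacci-style (each term is the sum of the two before it).
Track B = -9, -27, -81, -243, -729, -2187, -6561: a geometric progression (common ratio 3).
Track C = 4, 8, 16, 32, 64, 128, 256: powers of 2.
Position 22 → track A, term 8 = 60.

60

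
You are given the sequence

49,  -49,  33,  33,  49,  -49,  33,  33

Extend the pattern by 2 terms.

The slot pattern repeats as AABB (period 4), so there are 2 interleaved tracks.
Stream A = 49, -49, 49, -49: alternating ±49.
Stream B = 33, 33, 33, 33: constant 33.
Position 9 → stream A, term 5 = 49.
Position 10 → stream A, term 6 = -49.

49, -49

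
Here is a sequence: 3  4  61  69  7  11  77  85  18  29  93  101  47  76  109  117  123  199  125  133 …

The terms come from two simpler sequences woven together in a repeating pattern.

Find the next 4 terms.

322, 521, 141, 149

Positions follow the repeating pattern AABB; grouping by letter gives 2 tracks.
Track A: 3, 4, 7, 11, 18, 29, 47, 76, 123, 199. Each term equals the sum of the previous two.
Track B: 61, 69, 77, 85, 93, 101, 109, 117, 125, 133. Arithmetic with common difference +8.
Term 21 comes from track A (its 11th entry): 322.
Position 22 falls in track A as its term 12, giving 521.
Position 23 → track B, term 11 = 141.
The 24th slot belongs to track B; its 12th term is 149.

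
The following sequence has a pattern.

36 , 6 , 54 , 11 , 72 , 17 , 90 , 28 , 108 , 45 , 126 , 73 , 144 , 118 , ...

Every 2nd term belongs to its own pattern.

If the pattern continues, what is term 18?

Taking every 2nd term gives 2 separate tracks.
Subsequence A is 36, 54, 72, 90, 108, 126, 144, which is adding 18 each time.
Subsequence B is 6, 11, 17, 28, 45, 73, 118, which is Fibonacci-style (each term is the sum of the two before it).
Term 18 comes from subsequence B (its 9th entry): 309.

309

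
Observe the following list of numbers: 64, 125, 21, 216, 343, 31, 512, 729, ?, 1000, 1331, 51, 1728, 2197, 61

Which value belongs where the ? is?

Positions follow the repeating pattern AAB; grouping by letter gives 2 tracks.
Stream A: 64, 125, 216, 343, 512, 729, 1000, 1331, 1728, 2197 (consecutive cubes n³ from n = 4).
Stream B: 21, 31, ?, 51, 61 (linear: a_n = 11 + 10·n).
The gap is stream B's term 3; the rule gives 41.

41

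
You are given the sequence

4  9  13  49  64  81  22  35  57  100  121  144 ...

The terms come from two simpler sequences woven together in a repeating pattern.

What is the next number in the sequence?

Positions follow the repeating pattern AAABBB; grouping by letter gives 2 tracks.
Subsequence A: 4, 9, 13, 22, 35, 57 — Fibonacci-style (each term is the sum of the two before it).
Subsequence B: 49, 64, 81, 100, 121, 144 — perfect squares starting at 7².
The 13th slot belongs to subsequence A; its 7th term is 92.

92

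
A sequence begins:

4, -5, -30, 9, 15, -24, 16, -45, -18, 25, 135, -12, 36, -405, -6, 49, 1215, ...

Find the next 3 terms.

The terms cycle through 3 interleaved subsequences.
Track A = 4, 9, 16, 25, 36, 49: consecutive squares n² from n = 2.
Track B = -5, 15, -45, 135, -405, 1215: multiplying by -3 each time.
Track C = -30, -24, -18, -12, -6: arithmetic with common difference +6.
Position 18 → track C, term 6 = 0.
The 19th slot belongs to track A; its 7th term is 64.
The 20th slot belongs to track B; its 7th term is -3645.

0, 64, -3645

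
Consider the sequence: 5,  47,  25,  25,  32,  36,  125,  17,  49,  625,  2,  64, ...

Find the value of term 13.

Read the sequence 3 terms at a time; column i is its own pattern.
Stream A: 5, 25, 125, 625. Powers of 5.
Stream B: 47, 32, 17, 2. Linear: a_n = 62 − 15·n.
Stream C: 25, 36, 49, 64. Consecutive squares n² from n = 5.
The 13th slot belongs to stream A; its 5th term is 3125.

3125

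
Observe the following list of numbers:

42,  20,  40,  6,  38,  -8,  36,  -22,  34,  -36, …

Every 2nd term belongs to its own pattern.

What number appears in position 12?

Taking every 2nd term gives 2 separate tracks.
Subsequence A: 42, 40, 38, 36, 34 (linear: a_n = 44 − 2·n).
Subsequence B: 20, 6, -8, -22, -36 (arithmetic, step −14).
Position 12 falls in subsequence B as its term 6, giving -50.

-50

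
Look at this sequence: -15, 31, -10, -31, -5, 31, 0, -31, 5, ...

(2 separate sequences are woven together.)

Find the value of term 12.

-31

Positions 1, 3, 5, … form one subsequence and positions 2, 4, 6, … form another.
Track A: -15, -10, -5, 0, 5. Adding 5 each time.
Track B: 31, -31, 31, -31. Alternating ±31.
Position 12 → track B, term 6 = -31.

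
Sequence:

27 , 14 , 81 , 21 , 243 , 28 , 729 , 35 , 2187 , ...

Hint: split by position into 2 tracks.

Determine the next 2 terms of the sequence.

42, 6561

Odd-indexed and even-indexed terms follow separate rules.
Track A is 27, 81, 243, 729, 2187, which is powers of 3.
Track B is 14, 21, 28, 35, which is arithmetic with common difference +7.
Position 10 falls in track B as its term 5, giving 42.
Position 11 falls in track A as its term 6, giving 6561.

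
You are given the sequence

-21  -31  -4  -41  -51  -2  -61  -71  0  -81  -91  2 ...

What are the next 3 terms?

Reading positions in blocks of 3 reveals the pattern AAB — 2 tracks woven together.
Track A: -21, -31, -41, -51, -61, -71, -81, -91 (arithmetic, step −10).
Track B: -4, -2, 0, 2 (arithmetic with common difference +2).
Position 13 falls in track A as its term 9, giving -101.
Position 14 falls in track A as its term 10, giving -111.
Position 15 falls in track B as its term 5, giving 4.

-101, -111, 4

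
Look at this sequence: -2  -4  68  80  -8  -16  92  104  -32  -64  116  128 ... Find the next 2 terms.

-128, -256

The slot pattern repeats as AABB (period 4), so there are 2 interleaved tracks.
Subsequence A = -2, -4, -8, -16, -32, -64: geometric, ×2 each step.
Subsequence B = 68, 80, 92, 104, 116, 128: linear: a_n = 56 + 12·n.
Position 13 → subsequence A, term 7 = -128.
Position 14 → subsequence A, term 8 = -256.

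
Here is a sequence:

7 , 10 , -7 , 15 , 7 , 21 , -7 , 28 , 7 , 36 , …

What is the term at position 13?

7

The terms cycle through 2 interleaved subsequences.
Track A: 7, -7, 7, -7, 7 (the oscillation 7·(−1)^(n+1)).
Track B: 10, 15, 21, 28, 36 (triangular numbers n(n+1)/2 for n = 4, 5, …).
The 13th slot belongs to track A; its 7th term is 7.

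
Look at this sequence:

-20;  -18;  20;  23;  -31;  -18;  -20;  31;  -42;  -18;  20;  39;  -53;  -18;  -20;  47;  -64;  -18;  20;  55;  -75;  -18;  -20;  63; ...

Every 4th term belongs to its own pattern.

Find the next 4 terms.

Taking every 4th term gives 4 separate tracks.
Stream A: -20, -31, -42, -53, -64, -75 (linear: a_n = -9 − 11·n).
Stream B: -18, -18, -18, -18, -18, -18 (the constant sequence -18).
Stream C: 20, -20, 20, -20, 20, -20 (oscillating between 20 and -20).
Stream D: 23, 31, 39, 47, 55, 63 (adding 8 each time).
Term 25 comes from stream A (its 7th entry): -86.
Term 26 comes from stream B (its 7th entry): -18.
Position 27 → stream C, term 7 = 20.
Term 28 comes from stream D (its 7th entry): 71.

-86, -18, 20, 71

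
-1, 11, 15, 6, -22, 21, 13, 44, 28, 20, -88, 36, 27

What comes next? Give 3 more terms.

176, 45, 34

The terms cycle through 3 interleaved subsequences.
Stream A is -1, 6, 13, 20, 27, which is arithmetic, step +7.
Stream B is 11, -22, 44, -88, which is a geometric progression (common ratio -2).
Stream C is 15, 21, 28, 36, which is triangular numbers n(n+1)/2 for n = 5, 6, ….
Term 14 comes from stream B (its 5th entry): 176.
The 15th slot belongs to stream C; its 5th term is 45.
Position 16 → stream A, term 6 = 34.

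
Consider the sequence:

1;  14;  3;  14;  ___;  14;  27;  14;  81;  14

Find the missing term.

9

The terms cycle through 2 interleaved subsequences.
Track A is 1, 3, ?, 27, 81, which is geometric with ratio 3.
Track B is 14, 14, 14, 14, 14, which is always 14.
Filling track A at index 3 by its rule yields 9.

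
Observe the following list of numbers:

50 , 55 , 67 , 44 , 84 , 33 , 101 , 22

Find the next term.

Taking every 2nd term gives 2 separate tracks.
Track A = 50, 67, 84, 101: arithmetic with common difference +17.
Track B = 55, 44, 33, 22: arithmetic with common difference −11.
Position 9 → track A, term 5 = 118.

118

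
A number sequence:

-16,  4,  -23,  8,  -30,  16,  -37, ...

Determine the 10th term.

Positions 1, 3, 5, … form one subsequence and positions 2, 4, 6, … form another.
Track A = -16, -23, -30, -37: arithmetic with common difference −7.
Track B = 4, 8, 16: powers 2^2, 2^3, 2^4, ….
Position 10 falls in track B as its term 5, giving 64.

64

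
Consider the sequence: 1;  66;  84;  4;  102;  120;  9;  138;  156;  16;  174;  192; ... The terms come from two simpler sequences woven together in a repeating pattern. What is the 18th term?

The slot pattern repeats as ABB (period 3), so there are 2 interleaved tracks.
Track A is 1, 4, 9, 16, which is consecutive squares n² from n = 1.
Track B is 66, 84, 102, 120, 138, 156, 174, 192, which is arithmetic with common difference +18.
The 18th slot belongs to track B; its 12th term is 264.

264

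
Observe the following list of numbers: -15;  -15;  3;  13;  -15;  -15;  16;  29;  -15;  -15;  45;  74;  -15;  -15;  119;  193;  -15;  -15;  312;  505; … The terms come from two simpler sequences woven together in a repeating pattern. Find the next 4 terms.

-15, -15, 817, 1322

The slot pattern repeats as AABB (period 4), so there are 2 interleaved tracks.
Track A is -15, -15, -15, -15, -15, -15, -15, -15, -15, -15, which is the constant sequence -15.
Track B is 3, 13, 16, 29, 45, 74, 119, 193, 312, 505, which is Fibonacci-style (each term is the sum of the two before it).
Position 21 → track A, term 11 = -15.
Term 22 comes from track A (its 12th entry): -15.
Term 23 comes from track B (its 11th entry): 817.
Position 24 falls in track B as its term 12, giving 1322.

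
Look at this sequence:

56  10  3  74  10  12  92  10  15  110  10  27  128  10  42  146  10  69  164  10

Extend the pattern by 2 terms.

111, 182

Taking every 3rd term gives 3 separate tracks.
Track A: 56, 74, 92, 110, 128, 146, 164 — arithmetic with common difference +18.
Track B: 10, 10, 10, 10, 10, 10, 10 — always 10.
Track C: 3, 12, 15, 27, 42, 69 — Fibonacci-style (each term is the sum of the two before it).
Term 21 comes from track C (its 7th entry): 111.
The 22nd slot belongs to track A; its 8th term is 182.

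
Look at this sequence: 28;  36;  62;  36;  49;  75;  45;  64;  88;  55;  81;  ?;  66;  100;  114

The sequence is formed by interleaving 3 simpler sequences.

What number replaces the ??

Read the sequence 3 terms at a time; column i is its own pattern.
Track A is 28, 36, 45, 55, 66, which is triangular numbers starting at T_7.
Track B is 36, 49, 64, 81, 100, which is consecutive squares n² from n = 6.
Track C is 62, 75, 88, ?, 114, which is arithmetic, step +13.
The gap is track C's term 4; the rule gives 101.

101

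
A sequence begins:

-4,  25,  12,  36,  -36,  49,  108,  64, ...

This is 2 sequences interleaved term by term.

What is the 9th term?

Positions 1, 3, 5, … form one subsequence and positions 2, 4, 6, … form another.
Stream A = -4, 12, -36, 108: multiplying by -3 each time.
Stream B = 25, 36, 49, 64: consecutive squares n² from n = 5.
Position 9 → stream A, term 5 = -324.

-324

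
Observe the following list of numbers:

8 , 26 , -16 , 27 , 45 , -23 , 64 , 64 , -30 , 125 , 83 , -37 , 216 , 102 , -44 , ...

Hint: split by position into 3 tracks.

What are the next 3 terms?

Taking every 3rd term gives 3 separate tracks.
Subsequence A: 8, 27, 64, 125, 216. Consecutive cubes n³ from n = 2.
Subsequence B: 26, 45, 64, 83, 102. Adding 19 each time.
Subsequence C: -16, -23, -30, -37, -44. Arithmetic with common difference −7.
Term 16 comes from subsequence A (its 6th entry): 343.
Position 17 → subsequence B, term 6 = 121.
Term 18 comes from subsequence C (its 6th entry): -51.

343, 121, -51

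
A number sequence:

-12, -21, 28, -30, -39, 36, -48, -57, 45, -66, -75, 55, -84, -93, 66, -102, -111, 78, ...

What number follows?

Positions follow the repeating pattern AAB; grouping by letter gives 2 tracks.
Subsequence A = -12, -21, -30, -39, -48, -57, -66, -75, -84, -93, -102, -111: linear: a_n = -3 − 9·n.
Subsequence B = 28, 36, 45, 55, 66, 78: triangular numbers n(n+1)/2 for n = 7, 8, ….
Position 19 falls in subsequence A as its term 13, giving -120.

-120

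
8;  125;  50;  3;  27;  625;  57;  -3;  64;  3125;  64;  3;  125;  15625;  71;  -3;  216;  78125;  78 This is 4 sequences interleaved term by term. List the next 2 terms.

Split by position mod 4: positions 1, 5, 9, … form one track, and each other residue class forms its own.
Subsequence A: 8, 27, 64, 125, 216 — the cubes 2³, 3³, 4³, ….
Subsequence B: 125, 625, 3125, 15625, 78125 — successive powers of 5.
Subsequence C: 50, 57, 64, 71, 78 — linear: a_n = 43 + 7·n.
Subsequence D: 3, -3, 3, -3 — the oscillation 3·(−1)^(n+1).
Position 20 falls in subsequence D as its term 5, giving 3.
Position 21 → subsequence A, term 6 = 343.

3, 343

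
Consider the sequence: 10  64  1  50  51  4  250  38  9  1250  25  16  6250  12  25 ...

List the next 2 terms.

Taking every 3rd term gives 3 separate tracks.
Subsequence A: 10, 50, 250, 1250, 6250 — geometric with ratio 5.
Subsequence B: 64, 51, 38, 25, 12 — subtracting 13 each time.
Subsequence C: 1, 4, 9, 16, 25 — consecutive squares n² from n = 1.
Position 16 falls in subsequence A as its term 6, giving 31250.
Position 17 falls in subsequence B as its term 6, giving -1.

31250, -1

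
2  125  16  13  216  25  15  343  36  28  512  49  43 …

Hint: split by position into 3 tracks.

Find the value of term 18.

81

Taking every 3rd term gives 3 separate tracks.
Subsequence A is 2, 13, 15, 28, 43, which is Fibonacci-style (each term is the sum of the two before it).
Subsequence B is 125, 216, 343, 512, which is perfect cubes starting at 5³.
Subsequence C is 16, 25, 36, 49, which is consecutive squares n² from n = 4.
Position 18 falls in subsequence C as its term 6, giving 81.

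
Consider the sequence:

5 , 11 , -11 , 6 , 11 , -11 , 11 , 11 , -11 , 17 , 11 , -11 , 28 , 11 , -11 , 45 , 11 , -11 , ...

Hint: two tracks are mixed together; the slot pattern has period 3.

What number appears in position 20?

11

The slot pattern repeats as ABB (period 3), so there are 2 interleaved tracks.
Track A: 5, 6, 11, 17, 28, 45. A Fibonacci-like recurrence a_n = a_{n-1} + a_{n-2}.
Track B: 11, -11, 11, -11, 11, -11, 11, -11, 11, -11, 11, -11. Oscillating between 11 and -11.
Term 20 comes from track B (its 13th entry): 11.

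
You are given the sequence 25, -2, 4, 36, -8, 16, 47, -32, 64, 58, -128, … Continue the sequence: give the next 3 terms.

The slot pattern repeats as ABB (period 3), so there are 2 interleaved tracks.
Track A = 25, 36, 47, 58: linear: a_n = 14 + 11·n.
Track B = -2, 4, -8, 16, -32, 64, -128: multiplying by -2 each time.
Position 12 → track B, term 8 = 256.
The 13th slot belongs to track A; its 5th term is 69.
Position 14 falls in track B as its term 9, giving -512.

256, 69, -512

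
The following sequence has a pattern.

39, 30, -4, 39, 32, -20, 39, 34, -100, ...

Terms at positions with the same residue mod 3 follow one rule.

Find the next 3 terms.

39, 36, -500

The terms cycle through 3 interleaved subsequences.
Track A: 39, 39, 39 — constant 39.
Track B: 30, 32, 34 — adding 2 each time.
Track C: -4, -20, -100 — geometric, ×5 each step.
The 10th slot belongs to track A; its 4th term is 39.
Term 11 comes from track B (its 4th entry): 36.
Position 12 → track C, term 4 = -500.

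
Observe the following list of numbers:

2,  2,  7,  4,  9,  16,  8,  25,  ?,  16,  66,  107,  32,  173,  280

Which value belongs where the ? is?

Positions follow the repeating pattern ABB; grouping by letter gives 2 tracks.
Track A is 2, 4, 8, 16, 32, which is powers 2^1, 2^2, 2^3, ….
Track B is 2, 7, 9, 16, 25, ?, 66, 107, 173, 280, which is Fibonacci-style (each term is the sum of the two before it).
The gap is track B's term 6; the rule gives 41.

41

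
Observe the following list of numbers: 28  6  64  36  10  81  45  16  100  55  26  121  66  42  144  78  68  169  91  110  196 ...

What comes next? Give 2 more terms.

105, 178

Read the sequence 3 terms at a time; column i is its own pattern.
Track A: 28, 36, 45, 55, 66, 78, 91 (the triangular numbers T_7, T_8, …).
Track B: 6, 10, 16, 26, 42, 68, 110 (Fibonacci-style (each term is the sum of the two before it)).
Track C: 64, 81, 100, 121, 144, 169, 196 (the squares 8², 9², 10², …).
The 22nd slot belongs to track A; its 8th term is 105.
Position 23 falls in track B as its term 8, giving 178.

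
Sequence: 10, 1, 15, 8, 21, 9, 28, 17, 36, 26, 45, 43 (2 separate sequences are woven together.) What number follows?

Odd-indexed and even-indexed terms follow separate rules.
Subsequence A: 10, 15, 21, 28, 36, 45 (triangular numbers starting at T_4).
Subsequence B: 1, 8, 9, 17, 26, 43 (each term equals the sum of the previous two).
Position 13 → subsequence A, term 7 = 55.

55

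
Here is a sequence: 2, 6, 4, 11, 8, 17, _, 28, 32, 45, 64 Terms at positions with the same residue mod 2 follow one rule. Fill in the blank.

16

Positions 1, 3, 5, … form one subsequence and positions 2, 4, 6, … form another.
Track A: 2, 4, 8, ?, 32, 64 — successive powers of 2.
Track B: 6, 11, 17, 28, 45 — each term equals the sum of the previous two.
The gap is track A's term 4; the rule gives 16.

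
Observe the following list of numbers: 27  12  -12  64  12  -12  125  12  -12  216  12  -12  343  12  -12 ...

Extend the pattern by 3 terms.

Reading positions in blocks of 3 reveals the pattern ABB — 2 tracks woven together.
Stream A is 27, 64, 125, 216, 343, which is the cubes 3³, 4³, 5³, ….
Stream B is 12, -12, 12, -12, 12, -12, 12, -12, 12, -12, which is oscillating between 12 and -12.
Position 16 falls in stream A as its term 6, giving 512.
Position 17 → stream B, term 11 = 12.
Term 18 comes from stream B (its 12th entry): -12.

512, 12, -12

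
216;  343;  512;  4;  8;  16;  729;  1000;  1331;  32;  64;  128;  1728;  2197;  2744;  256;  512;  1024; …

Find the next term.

3375

Reading positions in blocks of 6 reveals the pattern AAABBB — 2 tracks woven together.
Track A: 216, 343, 512, 729, 1000, 1331, 1728, 2197, 2744 (perfect cubes starting at 6³).
Track B: 4, 8, 16, 32, 64, 128, 256, 512, 1024 (successive powers of 2).
Term 19 comes from track A (its 10th entry): 3375.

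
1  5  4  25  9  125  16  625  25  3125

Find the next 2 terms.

36, 15625

Split by position mod 2 into 2 tracks.
Track A: 1, 4, 9, 16, 25 — the squares 1², 2², 3², ….
Track B: 5, 25, 125, 625, 3125 — powers 5^1, 5^2, 5^3, ….
Position 11 falls in track A as its term 6, giving 36.
Position 12 falls in track B as its term 6, giving 15625.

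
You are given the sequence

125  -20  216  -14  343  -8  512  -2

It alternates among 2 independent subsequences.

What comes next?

729

The terms cycle through 2 interleaved subsequences.
Stream A: 125, 216, 343, 512 (perfect cubes starting at 5³).
Stream B: -20, -14, -8, -2 (linear: a_n = -26 + 6·n).
Position 9 falls in stream A as its term 5, giving 729.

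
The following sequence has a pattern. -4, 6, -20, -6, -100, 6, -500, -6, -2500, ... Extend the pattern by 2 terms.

Split by position mod 2 into 2 tracks.
Track A: -4, -20, -100, -500, -2500 (a geometric progression (common ratio 5)).
Track B: 6, -6, 6, -6 (alternating ±6).
Position 10 → track B, term 5 = 6.
The 11th slot belongs to track A; its 6th term is -12500.

6, -12500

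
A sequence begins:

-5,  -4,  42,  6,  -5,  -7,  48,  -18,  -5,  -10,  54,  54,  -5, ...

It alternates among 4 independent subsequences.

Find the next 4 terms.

-13, 60, -162, -5

Read the sequence 4 terms at a time; column i is its own pattern.
Track A: -5, -5, -5, -5 (the constant sequence -5).
Track B: -4, -7, -10 (linear: a_n = -1 − 3·n).
Track C: 42, 48, 54 (linear: a_n = 36 + 6·n).
Track D: 6, -18, 54 (a geometric progression (common ratio -3)).
Position 14 falls in track B as its term 4, giving -13.
Term 15 comes from track C (its 4th entry): 60.
Term 16 comes from track D (its 4th entry): -162.
Term 17 comes from track A (its 5th entry): -5.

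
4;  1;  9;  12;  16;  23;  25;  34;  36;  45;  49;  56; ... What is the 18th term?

Split by position mod 2 into 2 tracks.
Stream A is 4, 9, 16, 25, 36, 49, which is the squares 2², 3², 4², ….
Stream B is 1, 12, 23, 34, 45, 56, which is arithmetic with common difference +11.
Position 18 falls in stream B as its term 9, giving 89.

89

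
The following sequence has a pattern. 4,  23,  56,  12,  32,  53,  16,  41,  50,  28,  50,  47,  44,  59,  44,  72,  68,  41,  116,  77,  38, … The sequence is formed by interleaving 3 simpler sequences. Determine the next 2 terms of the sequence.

188, 86

Split by position mod 3: positions 1, 4, 7, … form one track, and each other residue class forms its own.
Stream A: 4, 12, 16, 28, 44, 72, 116. Each term equals the sum of the previous two.
Stream B: 23, 32, 41, 50, 59, 68, 77. Arithmetic with common difference +9.
Stream C: 56, 53, 50, 47, 44, 41, 38. Subtracting 3 each time.
The 22nd slot belongs to stream A; its 8th term is 188.
Position 23 → stream B, term 8 = 86.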